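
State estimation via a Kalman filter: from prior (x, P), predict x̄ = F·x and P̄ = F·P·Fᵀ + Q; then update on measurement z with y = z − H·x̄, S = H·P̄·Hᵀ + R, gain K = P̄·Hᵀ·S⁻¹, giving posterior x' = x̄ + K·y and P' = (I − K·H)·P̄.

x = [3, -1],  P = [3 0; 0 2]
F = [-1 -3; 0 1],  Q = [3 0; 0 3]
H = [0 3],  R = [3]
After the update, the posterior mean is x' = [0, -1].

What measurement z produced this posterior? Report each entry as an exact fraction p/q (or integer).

z = [-3]

x̄ = F·x = [0, -1]
P̄ = F·P·Fᵀ + Q = [24 -6; -6 5]
S = H·P̄·Hᵀ + R = [48]
K = P̄·Hᵀ·S⁻¹ = [-3/8; 5/16]
x' − x̄ = [0, 0] = K·y
y = (KᵀK)⁻¹·Kᵀ·(x' − x̄) = [0]
z = y + H·x̄ = [0] + [-3] = [-3]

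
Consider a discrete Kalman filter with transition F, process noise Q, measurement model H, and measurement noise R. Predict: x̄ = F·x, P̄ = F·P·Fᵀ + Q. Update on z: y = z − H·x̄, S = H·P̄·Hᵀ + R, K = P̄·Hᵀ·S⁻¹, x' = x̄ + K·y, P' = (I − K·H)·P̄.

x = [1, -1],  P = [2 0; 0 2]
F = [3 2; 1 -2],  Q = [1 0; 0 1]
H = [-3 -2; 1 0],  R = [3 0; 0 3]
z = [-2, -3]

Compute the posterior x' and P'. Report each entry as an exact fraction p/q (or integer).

x̄ = F·x = [1, 3]
P̄ = F·P·Fᵀ + Q = [27 -2; -2 11]
y = z − H·x̄ = [7, -4]
S = H·P̄·Hᵀ + R = [266 -77; -77 30]
K = P̄·Hᵀ·S⁻¹ = [-33/293 179/293; -634/2051 -252/293]
x' = x̄ + K·y = [-654/293, 1253/293]
P' = (I − K·H)·P̄ = [537/293 -756/293; -756/293 8889/2051]

x' = [-654/293, 1253/293]
P' = [537/293 -756/293; -756/293 8889/2051]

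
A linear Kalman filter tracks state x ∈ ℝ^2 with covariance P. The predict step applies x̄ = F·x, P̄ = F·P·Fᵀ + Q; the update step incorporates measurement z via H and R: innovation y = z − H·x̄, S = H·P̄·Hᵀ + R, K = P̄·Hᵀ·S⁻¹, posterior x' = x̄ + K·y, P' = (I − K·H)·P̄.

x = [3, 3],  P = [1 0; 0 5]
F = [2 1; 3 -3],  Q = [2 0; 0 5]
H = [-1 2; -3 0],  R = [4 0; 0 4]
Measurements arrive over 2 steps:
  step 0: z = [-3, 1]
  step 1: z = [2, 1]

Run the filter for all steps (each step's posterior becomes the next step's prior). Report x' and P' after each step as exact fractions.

step 0: x̄ = F·x = [9, 0]
step 0: P̄ = F·P·Fᵀ + Q = [11 -9; -9 59]
step 0: y = z − H·x̄ = [6, 28]
step 0: S = H·P̄·Hᵀ + R = [287 87; 87 103]
step 0: K = P̄·Hᵀ·S⁻¹ = [-29/5498 -1737/5498; 2683/5498 -825/5498]
step 0: x' = x̄ + K·y = [336/2749, -3501/2749]
step 0: P' = (I − K·H)·P̄ = [1158/2749 550/2749; 550/2749 2958/2749]
step 1: x̄ = F·x = [-2829/2749, 11511/2749]
step 1: P̄ = F·P·Fᵀ + Q = [15288/2749 -3576/2749; -3576/2749 40889/2749]
step 1: y = z − H·x̄ = [-20353/2749, -5738/2749]
step 1: S = H·P̄·Hᵀ + R = [204144/2749 67320/2749; 67320/2749 148588/2749]
step 1: K = P̄·Hᵀ·S⁻¹ = [-85/8888 -14877/48884; 49441/106656 -26949/195536]
step 1: x' = x̄ + K·y = [-31585/97768, 1223605/1173216]
step 1: P' = (I − K·H)·P̄ = [4959/12221 8983/48884; 8983/48884 597749/586608]

step 0: x' = [336/2749, -3501/2749], P' = [1158/2749 550/2749; 550/2749 2958/2749]
step 1: x' = [-31585/97768, 1223605/1173216], P' = [4959/12221 8983/48884; 8983/48884 597749/586608]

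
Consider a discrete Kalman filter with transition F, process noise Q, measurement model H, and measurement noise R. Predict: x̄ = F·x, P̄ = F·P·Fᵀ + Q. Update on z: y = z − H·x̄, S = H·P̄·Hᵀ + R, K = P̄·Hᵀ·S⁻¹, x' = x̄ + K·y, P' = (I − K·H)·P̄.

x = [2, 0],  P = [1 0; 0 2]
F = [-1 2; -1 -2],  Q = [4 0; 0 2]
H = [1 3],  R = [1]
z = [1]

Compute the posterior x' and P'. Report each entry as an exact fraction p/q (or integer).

x' = [-214/71, 92/71]
P' = [859/71 -289/71; -289/71 105/71]

x̄ = F·x = [-2, -2]
P̄ = F·P·Fᵀ + Q = [13 -7; -7 11]
y = z − H·x̄ = [9]
S = H·P̄·Hᵀ + R = [71]
K = P̄·Hᵀ·S⁻¹ = [-8/71; 26/71]
x' = x̄ + K·y = [-214/71, 92/71]
P' = (I − K·H)·P̄ = [859/71 -289/71; -289/71 105/71]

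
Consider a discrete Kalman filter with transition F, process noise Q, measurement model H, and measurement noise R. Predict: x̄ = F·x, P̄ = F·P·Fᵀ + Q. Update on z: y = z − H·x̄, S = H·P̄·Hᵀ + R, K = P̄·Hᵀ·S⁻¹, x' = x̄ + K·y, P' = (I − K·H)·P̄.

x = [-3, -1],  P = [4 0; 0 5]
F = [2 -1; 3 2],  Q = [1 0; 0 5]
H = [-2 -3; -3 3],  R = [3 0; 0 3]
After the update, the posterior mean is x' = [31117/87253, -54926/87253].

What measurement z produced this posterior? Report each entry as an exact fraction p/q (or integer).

x̄ = F·x = [-5, -11]
P̄ = F·P·Fᵀ + Q = [22 14; 14 61]
S = H·P̄·Hᵀ + R = [808 -375; -375 498]
K = P̄·Hᵀ·S⁻¹ = [-17276/87253 -17214/87253; -17401/87253 11601/87253]
x' − x̄ = [467382/87253, 904857/87253] = K·y
y = (KᵀK)⁻¹·Kᵀ·(x' − x̄) = [-42, 15]
z = y + H·x̄ = [-42, 15] + [43, -18] = [1, -3]

z = [1, -3]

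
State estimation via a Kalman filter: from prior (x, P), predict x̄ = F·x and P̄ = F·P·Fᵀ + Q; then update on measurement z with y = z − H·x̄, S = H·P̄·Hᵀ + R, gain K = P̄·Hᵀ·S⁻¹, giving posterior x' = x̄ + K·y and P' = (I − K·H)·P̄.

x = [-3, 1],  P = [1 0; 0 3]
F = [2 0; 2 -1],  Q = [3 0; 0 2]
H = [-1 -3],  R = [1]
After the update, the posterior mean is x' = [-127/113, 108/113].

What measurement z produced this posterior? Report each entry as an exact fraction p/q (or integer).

z = [-2]

x̄ = F·x = [-6, -7]
P̄ = F·P·Fᵀ + Q = [7 4; 4 9]
S = H·P̄·Hᵀ + R = [113]
K = P̄·Hᵀ·S⁻¹ = [-19/113; -31/113]
x' − x̄ = [551/113, 899/113] = K·y
y = (KᵀK)⁻¹·Kᵀ·(x' − x̄) = [-29]
z = y + H·x̄ = [-29] + [27] = [-2]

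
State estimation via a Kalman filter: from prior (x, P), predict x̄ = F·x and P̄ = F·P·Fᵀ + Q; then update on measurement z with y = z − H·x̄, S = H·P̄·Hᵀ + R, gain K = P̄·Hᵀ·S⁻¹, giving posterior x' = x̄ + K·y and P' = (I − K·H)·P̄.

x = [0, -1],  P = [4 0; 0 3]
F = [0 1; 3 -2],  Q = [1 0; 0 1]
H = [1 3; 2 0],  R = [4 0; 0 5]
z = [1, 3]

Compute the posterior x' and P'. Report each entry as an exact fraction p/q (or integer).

x̄ = F·x = [-1, 2]
P̄ = F·P·Fᵀ + Q = [4 -6; -6 49]
y = z − H·x̄ = [-4, 5]
S = H·P̄·Hᵀ + R = [413 -28; -28 21]
K = P̄·Hᵀ·S⁻¹ = [-10/1127 416/1127; 375/1127 -144/1127]
x' = x̄ + K·y = [993/1127, 34/1127]
P' = (I − K·H)·P̄ = [1040/1127 -360/1127; -360/1127 620/1127]

x' = [993/1127, 34/1127]
P' = [1040/1127 -360/1127; -360/1127 620/1127]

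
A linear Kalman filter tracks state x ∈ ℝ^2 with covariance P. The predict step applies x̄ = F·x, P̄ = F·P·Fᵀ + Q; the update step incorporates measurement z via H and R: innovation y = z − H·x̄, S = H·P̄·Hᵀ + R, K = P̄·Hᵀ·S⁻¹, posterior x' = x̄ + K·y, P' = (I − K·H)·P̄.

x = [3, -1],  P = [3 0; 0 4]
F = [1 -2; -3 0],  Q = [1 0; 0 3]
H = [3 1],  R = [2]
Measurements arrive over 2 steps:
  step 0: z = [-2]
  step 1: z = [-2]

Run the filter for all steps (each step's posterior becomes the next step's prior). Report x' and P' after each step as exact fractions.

step 0: x' = [191/79, -723/79], P' = [559/158 -1575/158; -1575/158 4731/158]
step 1: x' = [-13795/10783, 20943/10783], P' = [21513/21566 -47865/21566; -47865/21566 68313/10783]

step 0: x̄ = F·x = [5, -9]
step 0: P̄ = F·P·Fᵀ + Q = [20 -9; -9 30]
step 0: y = z − H·x̄ = [-8]
step 0: S = H·P̄·Hᵀ + R = [158]
step 0: K = P̄·Hᵀ·S⁻¹ = [51/158; 3/158]
step 0: x' = x̄ + K·y = [191/79, -723/79]
step 0: P' = (I − K·H)·P̄ = [559/158 -1575/158; -1575/158 4731/158]
step 1: x̄ = F·x = [1637/79, -573/79]
step 1: P̄ = F·P·Fᵀ + Q = [25941/158 -11127/158; -11127/158 5505/158]
step 1: y = z − H·x̄ = [-4496/79]
step 1: S = H·P̄·Hᵀ + R = [86264/79]
step 1: K = P̄·Hᵀ·S⁻¹ = [8337/21566; -6969/43132]
step 1: x' = x̄ + K·y = [-13795/10783, 20943/10783]
step 1: P' = (I − K·H)·P̄ = [21513/21566 -47865/21566; -47865/21566 68313/10783]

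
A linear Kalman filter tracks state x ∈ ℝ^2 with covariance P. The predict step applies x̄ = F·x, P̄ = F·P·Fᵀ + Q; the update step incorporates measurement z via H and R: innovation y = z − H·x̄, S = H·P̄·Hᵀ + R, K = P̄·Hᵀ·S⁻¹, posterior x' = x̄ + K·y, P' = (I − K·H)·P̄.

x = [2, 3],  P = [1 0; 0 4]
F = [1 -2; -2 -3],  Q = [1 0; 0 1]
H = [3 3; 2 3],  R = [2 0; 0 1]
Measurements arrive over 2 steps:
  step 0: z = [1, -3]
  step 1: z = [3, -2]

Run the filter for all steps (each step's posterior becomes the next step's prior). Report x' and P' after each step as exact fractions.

step 0: x' = [15004/4625, -2853/925], P' = [6894/4625 -1058/925; -1058/925 176/185]
step 1: x' = [3760687/2105987, -2859446/2105987], P' = [2229967/2105987 -1641563/2105987; -1641563/2105987 1357381/2105987]

step 0: x̄ = F·x = [-4, -13]
step 0: P̄ = F·P·Fᵀ + Q = [18 22; 22 41]
step 0: y = z − H·x̄ = [52, 44]
step 0: S = H·P̄·Hᵀ + R = [929 807; 807 706]
step 0: K = P̄·Hᵀ·S⁻¹ = [2406/4625 -2082/4625; -267/925 524/925]
step 0: x' = x̄ + K·y = [15004/4625, -2853/925]
step 0: P' = (I − K·H)·P̄ = [6894/4625 -1058/925; -1058/925 176/185]
step 1: x̄ = F·x = [43534/4625, 12787/4625]
step 1: P̄ = F·P·Fᵀ + Q = [50279/4625 7322/4625; 7322/4625 8321/4625]
step 1: y = z − H·x̄ = [-155088/4625, -134679/4625]
step 1: S = H·P̄·Hᵀ + R = [668446/4625 486393/4625; 486393/4625 368494/4625]
step 1: K = P̄·Hᵀ·S⁻¹ = [882606/2105987 -464755/2105987; -426273/2105987 789017/2105987]
step 1: x' = x̄ + K·y = [3760687/2105987, -2859446/2105987]
step 1: P' = (I − K·H)·P̄ = [2229967/2105987 -1641563/2105987; -1641563/2105987 1357381/2105987]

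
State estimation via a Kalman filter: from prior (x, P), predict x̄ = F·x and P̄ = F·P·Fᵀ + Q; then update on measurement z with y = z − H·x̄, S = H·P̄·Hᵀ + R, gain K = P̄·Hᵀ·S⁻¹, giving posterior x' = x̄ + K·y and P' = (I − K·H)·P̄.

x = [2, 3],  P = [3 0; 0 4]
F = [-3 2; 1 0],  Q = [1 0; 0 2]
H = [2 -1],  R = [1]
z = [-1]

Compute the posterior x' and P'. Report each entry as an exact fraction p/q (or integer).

x' = [97/218, 413/218]
P' = [183/218 269/218; 269/218 561/218]

x̄ = F·x = [0, 2]
P̄ = F·P·Fᵀ + Q = [44 -9; -9 5]
y = z − H·x̄ = [1]
S = H·P̄·Hᵀ + R = [218]
K = P̄·Hᵀ·S⁻¹ = [97/218; -23/218]
x' = x̄ + K·y = [97/218, 413/218]
P' = (I − K·H)·P̄ = [183/218 269/218; 269/218 561/218]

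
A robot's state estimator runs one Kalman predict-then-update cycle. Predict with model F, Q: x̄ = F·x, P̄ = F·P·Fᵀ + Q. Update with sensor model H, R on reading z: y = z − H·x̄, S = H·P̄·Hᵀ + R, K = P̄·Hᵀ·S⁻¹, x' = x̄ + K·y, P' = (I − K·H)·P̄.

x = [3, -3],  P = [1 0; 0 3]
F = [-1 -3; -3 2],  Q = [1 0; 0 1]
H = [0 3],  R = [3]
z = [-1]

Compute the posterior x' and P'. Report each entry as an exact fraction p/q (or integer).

x' = [-258/67, -37/67]
P' = [1268/67 -15/67; -15/67 22/67]

x̄ = F·x = [6, -15]
P̄ = F·P·Fᵀ + Q = [29 -15; -15 22]
y = z − H·x̄ = [44]
S = H·P̄·Hᵀ + R = [201]
K = P̄·Hᵀ·S⁻¹ = [-15/67; 22/67]
x' = x̄ + K·y = [-258/67, -37/67]
P' = (I − K·H)·P̄ = [1268/67 -15/67; -15/67 22/67]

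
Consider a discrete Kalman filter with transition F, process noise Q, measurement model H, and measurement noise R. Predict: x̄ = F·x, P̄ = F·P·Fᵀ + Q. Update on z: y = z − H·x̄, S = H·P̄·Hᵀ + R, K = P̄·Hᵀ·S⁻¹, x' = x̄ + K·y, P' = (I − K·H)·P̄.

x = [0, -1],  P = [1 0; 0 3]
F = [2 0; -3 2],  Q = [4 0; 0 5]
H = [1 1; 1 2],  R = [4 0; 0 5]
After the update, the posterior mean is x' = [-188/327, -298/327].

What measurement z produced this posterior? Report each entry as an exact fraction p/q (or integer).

z = [-2, -2]

x̄ = F·x = [0, -2]
P̄ = F·P·Fᵀ + Q = [8 -6; -6 26]
S = H·P̄·Hᵀ + R = [26 42; 42 93]
K = P̄·Hᵀ·S⁻¹ = [59/109 -94/327; -12/109 178/327]
x' − x̄ = [-188/327, 356/327] = K·y
y = (KᵀK)⁻¹·Kᵀ·(x' − x̄) = [0, 2]
z = y + H·x̄ = [0, 2] + [-2, -4] = [-2, -2]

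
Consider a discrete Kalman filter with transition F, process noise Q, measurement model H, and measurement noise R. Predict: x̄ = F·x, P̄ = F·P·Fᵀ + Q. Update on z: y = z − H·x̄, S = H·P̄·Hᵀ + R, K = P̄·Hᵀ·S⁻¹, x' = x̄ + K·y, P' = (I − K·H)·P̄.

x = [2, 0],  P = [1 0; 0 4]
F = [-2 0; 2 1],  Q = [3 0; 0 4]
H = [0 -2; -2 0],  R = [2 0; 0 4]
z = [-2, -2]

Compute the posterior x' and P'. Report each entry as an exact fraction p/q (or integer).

x̄ = F·x = [-4, 4]
P̄ = F·P·Fᵀ + Q = [7 -4; -4 12]
y = z − H·x̄ = [6, -10]
S = H·P̄·Hᵀ + R = [50 -16; -16 32]
K = P̄·Hᵀ·S⁻¹ = [1/42 -143/336; -10/21 1/84]
x' = x̄ + K·y = [67/168, 43/42]
P' = (I − K·H)·P̄ = [143/168 -1/42; -1/42 10/21]

x' = [67/168, 43/42]
P' = [143/168 -1/42; -1/42 10/21]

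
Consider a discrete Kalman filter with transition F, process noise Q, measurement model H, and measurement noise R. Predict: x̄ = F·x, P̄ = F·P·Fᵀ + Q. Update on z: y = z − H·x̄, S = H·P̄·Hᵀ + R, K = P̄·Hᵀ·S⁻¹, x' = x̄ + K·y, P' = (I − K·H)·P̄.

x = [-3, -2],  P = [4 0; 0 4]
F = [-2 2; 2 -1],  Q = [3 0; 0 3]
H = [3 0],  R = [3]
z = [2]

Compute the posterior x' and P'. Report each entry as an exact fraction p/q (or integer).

x' = [36/53, -164/53]
P' = [35/106 -12/53; -12/53 355/53]

x̄ = F·x = [2, -4]
P̄ = F·P·Fᵀ + Q = [35 -24; -24 23]
y = z − H·x̄ = [-4]
S = H·P̄·Hᵀ + R = [318]
K = P̄·Hᵀ·S⁻¹ = [35/106; -12/53]
x' = x̄ + K·y = [36/53, -164/53]
P' = (I − K·H)·P̄ = [35/106 -12/53; -12/53 355/53]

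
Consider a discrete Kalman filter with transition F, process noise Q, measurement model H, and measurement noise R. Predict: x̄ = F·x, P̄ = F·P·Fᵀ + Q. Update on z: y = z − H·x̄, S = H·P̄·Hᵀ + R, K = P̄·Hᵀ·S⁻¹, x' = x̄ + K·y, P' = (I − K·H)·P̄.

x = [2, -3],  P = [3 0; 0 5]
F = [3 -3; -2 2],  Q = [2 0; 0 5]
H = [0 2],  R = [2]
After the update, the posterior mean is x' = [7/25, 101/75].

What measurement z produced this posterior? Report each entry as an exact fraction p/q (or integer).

z = [3]

x̄ = F·x = [15, -10]
P̄ = F·P·Fᵀ + Q = [74 -48; -48 37]
S = H·P̄·Hᵀ + R = [150]
K = P̄·Hᵀ·S⁻¹ = [-16/25; 37/75]
x' − x̄ = [-368/25, 851/75] = K·y
y = (KᵀK)⁻¹·Kᵀ·(x' − x̄) = [23]
z = y + H·x̄ = [23] + [-20] = [3]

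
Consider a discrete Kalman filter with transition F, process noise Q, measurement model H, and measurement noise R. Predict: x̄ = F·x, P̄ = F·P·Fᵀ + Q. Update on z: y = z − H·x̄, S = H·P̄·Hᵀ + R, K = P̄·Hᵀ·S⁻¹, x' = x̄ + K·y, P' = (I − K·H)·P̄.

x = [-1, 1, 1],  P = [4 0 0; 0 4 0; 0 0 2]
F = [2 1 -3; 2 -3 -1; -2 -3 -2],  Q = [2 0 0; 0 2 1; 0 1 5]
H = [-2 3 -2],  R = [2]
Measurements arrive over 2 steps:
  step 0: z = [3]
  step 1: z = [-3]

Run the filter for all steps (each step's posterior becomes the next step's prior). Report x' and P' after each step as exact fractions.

step 0: x' = [-13/3, -113/27, -185/54], P' = [274/7 44/3 -359/21; 44/3 826/27 836/27; -359/21 836/27 24041/378]
step 1: x' = [-1363231/106215, -209311/21243, -43996/106215], P' = [75293266/106215 2568036/7081 -5823543/35405; 2568036/7081 4454386/21243 -1008532/21243; -5823543/35405 -1008532/21243 10022771/106215]

step 0: x̄ = F·x = [-4, -6, -3]
step 0: P̄ = F·P·Fᵀ + Q = [40 10 -16; 10 56 25; -16 25 65]
step 0: y = z − H·x̄ = [7]
step 0: S = H·P̄·Hᵀ + R = [378]
step 0: K = P̄·Hᵀ·S⁻¹ = [-1/21; 7/27; -23/378]
step 0: x' = x̄ + K·y = [-13/3, -113/27, -185/54]
step 0: P' = (I − K·H)·P̄ = [274/7 44/3 -359/21; 44/3 826/27 836/27; -359/21 836/27 24041/378]
step 1: x̄ = F·x = [-139/54, 395/54, 758/27]
step 1: P̄ = F·P·Fᵀ + Q = [317369/378 219767/378 37511/189; 219767/378 217601/378 105806/189; 37511/189 105806/189 208297/189]
step 1: y = z − H·x̄ = [469/18]
step 1: S = H·P̄·Hᵀ + R = [35405/42]
step 1: K = P̄·Hᵀ·S⁻¹ = [-41827/106215; -13997/21243; -116132/106215]
step 1: x' = x̄ + K·y = [-1363231/106215, -209311/21243, -43996/106215]
step 1: P' = (I − K·H)·P̄ = [75293266/106215 2568036/7081 -5823543/35405; 2568036/7081 4454386/21243 -1008532/21243; -5823543/35405 -1008532/21243 10022771/106215]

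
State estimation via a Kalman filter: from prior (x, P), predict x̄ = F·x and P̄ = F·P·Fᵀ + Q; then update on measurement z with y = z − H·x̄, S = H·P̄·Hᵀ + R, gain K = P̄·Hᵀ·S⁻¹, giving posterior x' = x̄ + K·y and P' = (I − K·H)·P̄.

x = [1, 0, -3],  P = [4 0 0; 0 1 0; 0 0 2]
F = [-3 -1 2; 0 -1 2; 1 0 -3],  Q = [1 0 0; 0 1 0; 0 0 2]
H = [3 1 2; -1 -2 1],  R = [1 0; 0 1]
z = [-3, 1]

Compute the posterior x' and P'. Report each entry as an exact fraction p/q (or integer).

x' = [-9431/8039, 956/8039, 1910/8039]
P' = [51981/32156 -23983/16078 -12261/8039; -23983/16078 12590/8039 11262/8039; -12261/8039 11262/8039 13116/8039]

x̄ = F·x = [-9, -6, 10]
P̄ = F·P·Fᵀ + Q = [46 9 -24; 9 10 -12; -24 -12 24]
y = z − H·x̄ = [10, -30]
S = H·P̄·Hᵀ + R = [239 -161; -161 243]
K = P̄·Hᵀ·S⁻¹ = [9889/32156 -5093/32156; -1721/16078 -3853/16078; 711/8039 2853/8039]
x' = x̄ + K·y = [-9431/8039, 956/8039, 1910/8039]
P' = (I − K·H)·P̄ = [51981/32156 -23983/16078 -12261/8039; -23983/16078 12590/8039 11262/8039; -12261/8039 11262/8039 13116/8039]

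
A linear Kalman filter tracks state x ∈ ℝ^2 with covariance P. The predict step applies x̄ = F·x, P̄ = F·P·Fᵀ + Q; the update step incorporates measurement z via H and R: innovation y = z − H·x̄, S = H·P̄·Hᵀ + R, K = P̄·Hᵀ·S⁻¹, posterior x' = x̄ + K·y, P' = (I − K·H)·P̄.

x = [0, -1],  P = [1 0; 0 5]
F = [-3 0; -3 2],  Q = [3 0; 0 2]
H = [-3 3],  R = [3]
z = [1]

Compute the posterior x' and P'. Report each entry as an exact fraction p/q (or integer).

x' = [-21/76, 1/38]
P' = [885/76 441/38; 441/38 226/19]

x̄ = F·x = [0, -2]
P̄ = F·P·Fᵀ + Q = [12 9; 9 31]
y = z − H·x̄ = [7]
S = H·P̄·Hᵀ + R = [228]
K = P̄·Hᵀ·S⁻¹ = [-3/76; 11/38]
x' = x̄ + K·y = [-21/76, 1/38]
P' = (I − K·H)·P̄ = [885/76 441/38; 441/38 226/19]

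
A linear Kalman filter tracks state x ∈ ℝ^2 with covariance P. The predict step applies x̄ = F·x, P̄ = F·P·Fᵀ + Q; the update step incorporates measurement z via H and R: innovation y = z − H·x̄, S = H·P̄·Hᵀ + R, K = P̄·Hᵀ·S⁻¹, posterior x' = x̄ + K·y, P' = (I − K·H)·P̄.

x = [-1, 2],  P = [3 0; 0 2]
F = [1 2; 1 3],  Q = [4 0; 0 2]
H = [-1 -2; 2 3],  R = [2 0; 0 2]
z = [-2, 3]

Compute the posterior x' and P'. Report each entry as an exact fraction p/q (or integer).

x̄ = F·x = [3, 5]
P̄ = F·P·Fᵀ + Q = [15 15; 15 23]
y = z − H·x̄ = [11, -18]
S = H·P̄·Hᵀ + R = [169 -273; -273 449]
K = P̄·Hᵀ·S⁻¹ = [135/676 15/52; -181/676 3/52]
x' = x̄ + K·y = [3/676, 687/676]
P' = (I − K·H)·P̄ = [795/338 -465/338; -465/338 323/338]

x' = [3/676, 687/676]
P' = [795/338 -465/338; -465/338 323/338]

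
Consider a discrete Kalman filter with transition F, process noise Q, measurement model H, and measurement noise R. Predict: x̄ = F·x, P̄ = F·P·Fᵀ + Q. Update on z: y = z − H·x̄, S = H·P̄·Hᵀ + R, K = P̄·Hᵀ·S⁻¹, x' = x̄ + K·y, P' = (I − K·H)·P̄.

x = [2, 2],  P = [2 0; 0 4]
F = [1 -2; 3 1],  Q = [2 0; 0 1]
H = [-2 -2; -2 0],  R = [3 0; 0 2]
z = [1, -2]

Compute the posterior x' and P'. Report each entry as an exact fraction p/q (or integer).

x̄ = F·x = [-2, 8]
P̄ = F·P·Fᵀ + Q = [20 -2; -2 23]
y = z − H·x̄ = [13, -6]
S = H·P̄·Hᵀ + R = [159 72; 72 82]
K = P̄·Hᵀ·S⁻¹ = [-12/1309 -628/1309; -622/1309 610/1309]
x' = x̄ + K·y = [142/187, -182/187]
P' = (I − K·H)·P̄ = [628/1309 -610/1309; -610/1309 1543/1309]

x' = [142/187, -182/187]
P' = [628/1309 -610/1309; -610/1309 1543/1309]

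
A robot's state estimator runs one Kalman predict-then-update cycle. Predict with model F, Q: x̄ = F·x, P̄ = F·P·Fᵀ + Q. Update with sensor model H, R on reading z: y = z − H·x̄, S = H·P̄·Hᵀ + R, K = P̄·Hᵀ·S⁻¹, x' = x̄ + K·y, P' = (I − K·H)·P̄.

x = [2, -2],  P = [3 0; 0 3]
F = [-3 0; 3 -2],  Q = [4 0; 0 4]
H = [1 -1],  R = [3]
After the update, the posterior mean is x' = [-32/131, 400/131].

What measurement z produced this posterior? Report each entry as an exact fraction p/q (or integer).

z = [-3]

x̄ = F·x = [-6, 10]
P̄ = F·P·Fᵀ + Q = [31 -27; -27 43]
S = H·P̄·Hᵀ + R = [131]
K = P̄·Hᵀ·S⁻¹ = [58/131; -70/131]
x' − x̄ = [754/131, -910/131] = K·y
y = (KᵀK)⁻¹·Kᵀ·(x' − x̄) = [13]
z = y + H·x̄ = [13] + [-16] = [-3]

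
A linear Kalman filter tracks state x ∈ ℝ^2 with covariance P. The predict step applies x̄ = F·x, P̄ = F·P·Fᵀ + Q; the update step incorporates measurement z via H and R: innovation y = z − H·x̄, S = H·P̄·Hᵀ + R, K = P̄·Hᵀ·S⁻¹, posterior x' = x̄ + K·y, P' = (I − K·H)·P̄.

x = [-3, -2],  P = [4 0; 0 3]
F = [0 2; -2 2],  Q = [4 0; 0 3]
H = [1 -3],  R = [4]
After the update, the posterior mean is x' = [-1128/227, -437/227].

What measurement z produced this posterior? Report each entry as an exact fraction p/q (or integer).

z = [1]

x̄ = F·x = [-4, 2]
P̄ = F·P·Fᵀ + Q = [16 12; 12 31]
S = H·P̄·Hᵀ + R = [227]
K = P̄·Hᵀ·S⁻¹ = [-20/227; -81/227]
x' − x̄ = [-220/227, -891/227] = K·y
y = (KᵀK)⁻¹·Kᵀ·(x' − x̄) = [11]
z = y + H·x̄ = [11] + [-10] = [1]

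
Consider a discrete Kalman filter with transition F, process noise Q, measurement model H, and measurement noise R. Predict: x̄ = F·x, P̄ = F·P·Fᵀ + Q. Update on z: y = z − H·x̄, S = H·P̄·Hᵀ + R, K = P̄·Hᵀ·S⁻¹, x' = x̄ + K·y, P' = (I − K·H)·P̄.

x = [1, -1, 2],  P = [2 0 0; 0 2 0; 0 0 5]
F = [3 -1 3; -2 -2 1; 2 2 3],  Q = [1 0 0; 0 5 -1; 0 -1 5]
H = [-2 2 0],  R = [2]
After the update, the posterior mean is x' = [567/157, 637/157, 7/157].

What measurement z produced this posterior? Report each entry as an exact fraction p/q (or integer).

z = [1]

x̄ = F·x = [10, 2, 6]
P̄ = F·P·Fᵀ + Q = [66 7 53; 7 26 -2; 53 -2 66]
S = H·P̄·Hᵀ + R = [314]
K = P̄·Hᵀ·S⁻¹ = [-59/157; 19/157; -55/157]
x' − x̄ = [-1003/157, 323/157, -935/157] = K·y
y = (KᵀK)⁻¹·Kᵀ·(x' − x̄) = [17]
z = y + H·x̄ = [17] + [-16] = [1]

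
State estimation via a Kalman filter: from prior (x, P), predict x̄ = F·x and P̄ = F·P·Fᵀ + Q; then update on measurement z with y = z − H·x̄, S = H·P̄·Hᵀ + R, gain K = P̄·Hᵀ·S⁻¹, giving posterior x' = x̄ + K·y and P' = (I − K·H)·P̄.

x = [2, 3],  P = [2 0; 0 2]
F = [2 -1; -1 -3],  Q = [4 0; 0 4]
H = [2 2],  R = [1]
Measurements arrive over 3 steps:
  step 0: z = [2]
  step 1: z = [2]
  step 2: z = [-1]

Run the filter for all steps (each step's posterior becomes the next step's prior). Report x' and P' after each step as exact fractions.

step 0: x' = [873/169, -55/13], P' = [1342/169 -102/13; -102/13 8]
step 1: x' = [32333/15545, -16392/15545], P' = [369836/139905 -116378/46635; -116378/46635 40374/15545]
step 2: x' = [51014662/40523921, -70325561/40523921], P' = [106805602/40523921 -100910640/40523921; -100910640/40523921 105111682/40523921]

step 0: x̄ = F·x = [1, -11]
step 0: P̄ = F·P·Fᵀ + Q = [14 2; 2 24]
step 0: y = z − H·x̄ = [22]
step 0: S = H·P̄·Hᵀ + R = [169]
step 0: K = P̄·Hᵀ·S⁻¹ = [32/169; 4/13]
step 0: x' = x̄ + K·y = [873/169, -55/13]
step 0: P' = (I − K·H)·P̄ = [1342/169 -102/13; -102/13 8]
step 1: x̄ = F·x = [2461/169, 1272/169]
step 1: P̄ = F·P·Fᵀ + Q = [12700/169 8002/169; 8002/169 6230/169]
step 1: y = z − H·x̄ = [-7128/169]
step 1: S = H·P̄·Hᵀ + R = [139905/169]
step 1: K = P̄·Hᵀ·S⁻¹ = [41404/139905; 9488/46635]
step 1: x' = x̄ + K·y = [32333/15545, -16392/15545]
step 1: P' = (I − K·H)·P̄ = [369836/139905 -116378/46635; -116378/46635 40374/15545]
step 2: x̄ = F·x = [81058/15545, 16843/15545]
step 2: P̄ = F·P·Fᵀ + Q = [3798866/139905 2096096/139905; 2096096/139905 2104946/139905]
step 2: y = z − H·x̄ = [-211347/15545]
step 2: S = H·P̄·Hᵀ + R = [40523921/139905]
step 2: K = P̄·Hᵀ·S⁻¹ = [11789924/40523921; 8402084/40523921]
step 2: x' = x̄ + K·y = [51014662/40523921, -70325561/40523921]
step 2: P' = (I − K·H)·P̄ = [106805602/40523921 -100910640/40523921; -100910640/40523921 105111682/40523921]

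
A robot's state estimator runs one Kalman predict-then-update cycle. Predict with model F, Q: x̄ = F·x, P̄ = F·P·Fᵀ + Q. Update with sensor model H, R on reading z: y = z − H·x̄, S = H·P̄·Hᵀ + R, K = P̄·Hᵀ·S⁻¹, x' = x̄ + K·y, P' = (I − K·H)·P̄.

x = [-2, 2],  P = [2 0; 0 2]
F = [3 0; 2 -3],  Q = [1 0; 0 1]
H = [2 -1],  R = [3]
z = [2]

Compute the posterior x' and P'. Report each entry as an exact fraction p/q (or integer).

x̄ = F·x = [-6, -10]
P̄ = F·P·Fᵀ + Q = [19 12; 12 27]
y = z − H·x̄ = [4]
S = H·P̄·Hᵀ + R = [58]
K = P̄·Hᵀ·S⁻¹ = [13/29; -3/58]
x' = x̄ + K·y = [-122/29, -296/29]
P' = (I − K·H)·P̄ = [213/29 387/29; 387/29 1557/58]

x' = [-122/29, -296/29]
P' = [213/29 387/29; 387/29 1557/58]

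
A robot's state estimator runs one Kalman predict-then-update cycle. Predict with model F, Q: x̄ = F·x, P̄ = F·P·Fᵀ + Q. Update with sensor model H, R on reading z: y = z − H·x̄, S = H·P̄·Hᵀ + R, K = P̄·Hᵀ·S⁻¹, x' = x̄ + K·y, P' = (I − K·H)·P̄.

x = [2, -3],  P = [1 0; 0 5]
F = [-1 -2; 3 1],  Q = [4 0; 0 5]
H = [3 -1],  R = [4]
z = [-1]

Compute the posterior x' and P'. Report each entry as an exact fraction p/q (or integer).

x̄ = F·x = [4, 3]
P̄ = F·P·Fᵀ + Q = [25 -13; -13 19]
y = z − H·x̄ = [-10]
S = H·P̄·Hᵀ + R = [326]
K = P̄·Hᵀ·S⁻¹ = [44/163; -29/163]
x' = x̄ + K·y = [212/163, 779/163]
P' = (I − K·H)·P̄ = [203/163 433/163; 433/163 1415/163]

x' = [212/163, 779/163]
P' = [203/163 433/163; 433/163 1415/163]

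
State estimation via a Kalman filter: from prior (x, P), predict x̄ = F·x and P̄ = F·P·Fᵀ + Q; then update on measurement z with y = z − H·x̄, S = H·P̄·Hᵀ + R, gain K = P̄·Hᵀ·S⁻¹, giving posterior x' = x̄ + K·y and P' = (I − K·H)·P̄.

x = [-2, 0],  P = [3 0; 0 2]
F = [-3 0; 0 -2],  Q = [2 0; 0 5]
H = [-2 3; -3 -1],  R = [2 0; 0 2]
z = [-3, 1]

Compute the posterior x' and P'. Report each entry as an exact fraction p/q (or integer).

x' = [586/15545, -45409/46635]
P' = [2552/15545 754/15545; 754/15545 9854/46635]

x̄ = F·x = [6, 0]
P̄ = F·P·Fᵀ + Q = [29 0; 0 13]
y = z − H·x̄ = [9, 19]
S = H·P̄·Hᵀ + R = [235 135; 135 276]
K = P̄·Hᵀ·S⁻¹ = [-1421/15545 -841/3109; 4173/15545 -1664/9327]
x' = x̄ + K·y = [586/15545, -45409/46635]
P' = (I − K·H)·P̄ = [2552/15545 754/15545; 754/15545 9854/46635]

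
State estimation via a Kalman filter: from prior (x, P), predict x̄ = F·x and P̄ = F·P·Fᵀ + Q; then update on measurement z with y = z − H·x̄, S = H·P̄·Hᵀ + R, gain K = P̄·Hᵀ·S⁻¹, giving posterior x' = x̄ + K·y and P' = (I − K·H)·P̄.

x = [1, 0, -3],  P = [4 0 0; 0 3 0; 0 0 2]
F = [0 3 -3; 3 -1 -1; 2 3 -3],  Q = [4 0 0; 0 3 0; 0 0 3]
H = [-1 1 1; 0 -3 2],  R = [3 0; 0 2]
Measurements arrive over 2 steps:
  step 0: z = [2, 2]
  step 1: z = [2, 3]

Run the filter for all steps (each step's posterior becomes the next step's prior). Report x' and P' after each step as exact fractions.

step 0: x' = [1501/229, 712/229, 1304/229], P' = [141647/8015 58416/8015 36131/3206; 58416/8015 28438/8015 8422/1603; 36131/3206 8422/1603 26529/3206]
step 1: x' = [-528491585/137751328, -4113251/3130712, -164340091/275502656], P' = [508358225/68875664 4324007/1565356 574224371/137751328; 4324007/1565356 617839/391339 6789929/3130712; 574224371/137751328 6789929/3130712 946961777/275502656]

step 0: x̄ = F·x = [9, 6, 11]
step 0: P̄ = F·P·Fᵀ + Q = [49 -3 45; -3 44 21; 45 21 64]
step 0: y = z − H·x̄ = [-6, -2]
step 0: S = H·P̄·Hᵀ + R = [118 -124; -124 402]
step 0: K = P̄·Hᵀ·S⁻¹ = [4731/16030 5407/16030; 4044/8015 -547/8015; 1207/1603 1263/3206]
step 0: x' = x̄ + K·y = [1501/229, 712/229, 1304/229]
step 0: P' = (I − K·H)·P̄ = [141647/8015 58416/8015 36131/3206; 58416/8015 28438/8015 8422/1603; 36131/3206 8422/1603 26529/3206]
step 1: x̄ = F·x = [-1776/229, 2487/229, 1226/229]
step 1: P̄ = F·P·Fᵀ + Q = [253849/16030 -34710/1603 -193209/16030; -34710/1603 234155/3206 75769/1603; -193209/16030 75769/1603 605119/16030]
step 1: y = z − H·x̄ = [-5031/229, 5696/229]
step 1: S = H·P̄·Hᵀ + R = [4673831/16030 -3714659/16030; -3714659/16030 3897231/16030]
step 1: K = P̄·Hᵀ·S⁻¹ = [-1589217/10596256 3455447/137751328; 79093/240824 -624139/3130712; 10154533/21192512 50691149/275502656]
step 1: x' = x̄ + K·y = [-528491585/137751328, -4113251/3130712, -164340091/275502656]
step 1: P' = (I − K·H)·P̄ = [508358225/68875664 4324007/1565356 574224371/137751328; 4324007/1565356 617839/391339 6789929/3130712; 574224371/137751328 6789929/3130712 946961777/275502656]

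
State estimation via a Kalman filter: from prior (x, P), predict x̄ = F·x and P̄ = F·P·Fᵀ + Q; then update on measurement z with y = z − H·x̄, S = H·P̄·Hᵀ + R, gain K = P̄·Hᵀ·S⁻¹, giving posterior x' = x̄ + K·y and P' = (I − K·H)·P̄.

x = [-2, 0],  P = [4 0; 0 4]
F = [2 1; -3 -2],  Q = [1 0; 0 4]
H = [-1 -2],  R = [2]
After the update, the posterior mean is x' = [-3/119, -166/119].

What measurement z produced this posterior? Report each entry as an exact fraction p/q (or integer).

x̄ = F·x = [-4, 6]
P̄ = F·P·Fᵀ + Q = [21 -32; -32 56]
S = H·P̄·Hᵀ + R = [119]
K = P̄·Hᵀ·S⁻¹ = [43/119; -80/119]
x' − x̄ = [473/119, -880/119] = K·y
y = (KᵀK)⁻¹·Kᵀ·(x' − x̄) = [11]
z = y + H·x̄ = [11] + [-8] = [3]

z = [3]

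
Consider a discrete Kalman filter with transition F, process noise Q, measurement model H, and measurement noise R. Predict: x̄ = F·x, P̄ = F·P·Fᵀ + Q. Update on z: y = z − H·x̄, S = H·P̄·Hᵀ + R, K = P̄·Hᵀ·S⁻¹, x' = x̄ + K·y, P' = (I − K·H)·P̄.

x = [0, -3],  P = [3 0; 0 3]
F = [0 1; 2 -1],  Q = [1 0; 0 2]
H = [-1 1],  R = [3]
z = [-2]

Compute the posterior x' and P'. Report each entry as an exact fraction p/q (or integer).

x' = [-17/15, -7/3]
P' = [71/30 5/3; 5/3 11/3]

x̄ = F·x = [-3, 3]
P̄ = F·P·Fᵀ + Q = [4 -3; -3 17]
y = z − H·x̄ = [-8]
S = H·P̄·Hᵀ + R = [30]
K = P̄·Hᵀ·S⁻¹ = [-7/30; 2/3]
x' = x̄ + K·y = [-17/15, -7/3]
P' = (I − K·H)·P̄ = [71/30 5/3; 5/3 11/3]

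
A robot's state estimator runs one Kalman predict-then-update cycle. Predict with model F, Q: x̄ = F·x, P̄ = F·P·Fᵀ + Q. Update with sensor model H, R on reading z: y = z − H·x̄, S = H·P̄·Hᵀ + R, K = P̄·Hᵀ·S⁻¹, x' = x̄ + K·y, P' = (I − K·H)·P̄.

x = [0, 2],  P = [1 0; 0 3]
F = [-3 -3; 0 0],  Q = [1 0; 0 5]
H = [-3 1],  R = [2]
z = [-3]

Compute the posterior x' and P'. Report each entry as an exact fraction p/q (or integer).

x' = [291/340, -21/68]
P' = [259/340 111/68; 111/68 335/68]

x̄ = F·x = [-6, 0]
P̄ = F·P·Fᵀ + Q = [37 0; 0 5]
y = z − H·x̄ = [-21]
S = H·P̄·Hᵀ + R = [340]
K = P̄·Hᵀ·S⁻¹ = [-111/340; 1/68]
x' = x̄ + K·y = [291/340, -21/68]
P' = (I − K·H)·P̄ = [259/340 111/68; 111/68 335/68]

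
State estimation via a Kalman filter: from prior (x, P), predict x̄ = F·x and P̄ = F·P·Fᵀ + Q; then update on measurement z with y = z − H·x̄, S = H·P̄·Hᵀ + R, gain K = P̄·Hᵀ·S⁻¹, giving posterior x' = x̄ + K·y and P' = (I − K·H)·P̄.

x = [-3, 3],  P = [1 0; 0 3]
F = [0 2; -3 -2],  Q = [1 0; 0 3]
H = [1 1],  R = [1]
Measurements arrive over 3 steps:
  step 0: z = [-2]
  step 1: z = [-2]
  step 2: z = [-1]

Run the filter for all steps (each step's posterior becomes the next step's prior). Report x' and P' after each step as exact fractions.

step 0: x̄ = F·x = [6, 3]
step 0: P̄ = F·P·Fᵀ + Q = [13 -12; -12 24]
step 0: y = z − H·x̄ = [-11]
step 0: S = H·P̄·Hᵀ + R = [14]
step 0: K = P̄·Hᵀ·S⁻¹ = [1/14; 6/7]
step 0: x' = x̄ + K·y = [73/14, -45/7]
step 0: P' = (I − K·H)·P̄ = [181/14 -90/7; -90/7 96/7]
step 1: x̄ = F·x = [-90/7, -39/14]
step 1: P̄ = F·P·Fᵀ + Q = [391/7 156/7; 156/7 279/14]
step 1: y = z − H·x̄ = [191/14]
step 1: S = H·P̄·Hᵀ + R = [1699/14]
step 1: K = P̄·Hᵀ·S⁻¹ = [1094/1699; 591/1699]
step 1: x' = x̄ + K·y = [-6919/1699, 3330/1699]
step 1: P' = (I − K·H)·P̄ = [9413/1699 -8319/1699; -8319/1699 8910/1699]
step 2: x̄ = F·x = [6660/1699, 14097/1699]
step 2: P̄ = F·P·Fᵀ + Q = [37339/1699 14274/1699; 14274/1699 25626/1699]
step 2: y = z − H·x̄ = [-22456/1699]
step 2: S = H·P̄·Hᵀ + R = [93212/1699]
step 2: K = P̄·Hᵀ·S⁻¹ = [51613/93212; 1425/3329]
step 2: x' = x̄ + K·y = [-11314/3329, 8787/3329]
step 2: P' = (I − K·H)·P̄ = [480601/93212 -15321/3329; -15321/3329 16746/3329]

step 0: x' = [73/14, -45/7], P' = [181/14 -90/7; -90/7 96/7]
step 1: x' = [-6919/1699, 3330/1699], P' = [9413/1699 -8319/1699; -8319/1699 8910/1699]
step 2: x' = [-11314/3329, 8787/3329], P' = [480601/93212 -15321/3329; -15321/3329 16746/3329]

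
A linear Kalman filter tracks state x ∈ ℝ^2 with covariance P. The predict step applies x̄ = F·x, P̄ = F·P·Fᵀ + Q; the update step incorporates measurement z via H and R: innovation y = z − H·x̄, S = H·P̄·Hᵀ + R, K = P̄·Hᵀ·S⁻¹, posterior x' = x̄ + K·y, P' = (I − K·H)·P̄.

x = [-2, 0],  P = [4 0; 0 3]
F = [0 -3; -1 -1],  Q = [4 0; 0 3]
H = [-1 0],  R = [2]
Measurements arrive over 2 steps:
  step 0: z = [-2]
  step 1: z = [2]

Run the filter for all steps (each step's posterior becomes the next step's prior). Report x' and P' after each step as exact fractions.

step 0: x̄ = F·x = [0, 2]
step 0: P̄ = F·P·Fᵀ + Q = [31 9; 9 10]
step 0: y = z − H·x̄ = [-2]
step 0: S = H·P̄·Hᵀ + R = [33]
step 0: K = P̄·Hᵀ·S⁻¹ = [-31/33; -3/11]
step 0: x' = x̄ + K·y = [62/33, 28/11]
step 0: P' = (I − K·H)·P̄ = [62/33 6/11; 6/11 83/11]
step 1: x̄ = F·x = [-84/11, -146/33]
step 1: P̄ = F·P·Fᵀ + Q = [791/11 267/11; 267/11 446/33]
step 1: y = z − H·x̄ = [-62/11]
step 1: S = H·P̄·Hᵀ + R = [813/11]
step 1: K = P̄·Hᵀ·S⁻¹ = [-791/813; -89/271]
step 1: x' = x̄ + K·y = [-1750/813, -2092/813]
step 1: P' = (I − K·H)·P̄ = [1582/813 178/271; 178/271 4507/813]

step 0: x' = [62/33, 28/11], P' = [62/33 6/11; 6/11 83/11]
step 1: x' = [-1750/813, -2092/813], P' = [1582/813 178/271; 178/271 4507/813]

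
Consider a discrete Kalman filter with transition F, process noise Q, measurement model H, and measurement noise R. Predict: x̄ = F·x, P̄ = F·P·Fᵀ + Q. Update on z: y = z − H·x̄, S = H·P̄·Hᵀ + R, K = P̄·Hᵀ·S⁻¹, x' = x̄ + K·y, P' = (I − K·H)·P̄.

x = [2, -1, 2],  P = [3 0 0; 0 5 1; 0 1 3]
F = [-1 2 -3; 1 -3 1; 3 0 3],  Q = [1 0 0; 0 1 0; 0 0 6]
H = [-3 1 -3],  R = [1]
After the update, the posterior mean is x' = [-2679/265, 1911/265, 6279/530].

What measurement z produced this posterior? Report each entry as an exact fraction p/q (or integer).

z = [2]

x̄ = F·x = [-10, 7, 12]
P̄ = F·P·Fᵀ + Q = [39 -31 -30; -31 46 9; -30 9 60]
S = H·P̄·Hᵀ + R = [530]
K = P̄·Hᵀ·S⁻¹ = [-29/265; 56/265; -81/530]
x' − x̄ = [-29/265, 56/265, -81/530] = K·y
y = (KᵀK)⁻¹·Kᵀ·(x' − x̄) = [1]
z = y + H·x̄ = [1] + [1] = [2]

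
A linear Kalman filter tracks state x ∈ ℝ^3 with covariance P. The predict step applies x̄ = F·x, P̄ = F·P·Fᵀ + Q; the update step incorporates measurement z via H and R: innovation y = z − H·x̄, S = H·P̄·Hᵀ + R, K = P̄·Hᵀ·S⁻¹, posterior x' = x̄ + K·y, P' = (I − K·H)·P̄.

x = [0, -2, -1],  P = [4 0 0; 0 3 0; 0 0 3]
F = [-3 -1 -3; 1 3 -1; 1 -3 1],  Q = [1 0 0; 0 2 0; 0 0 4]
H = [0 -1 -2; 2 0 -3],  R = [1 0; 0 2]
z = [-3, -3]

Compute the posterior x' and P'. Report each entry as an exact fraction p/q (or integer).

x' = [16687/3744, -6049/1248, 1647/416]
P' = [71099/3744 -30005/1248 5147/416; -30005/1248 13371/416 -6687/416; 5147/416 -6687/416 3443/416]

x̄ = F·x = [5, -5, 5]
P̄ = F·P·Fᵀ + Q = [67 -12 -12; -12 36 -26; -12 -26 38]
y = z − H·x̄ = [2, 2]
S = H·P̄·Hᵀ + R = [85 222; 222 756]
K = P̄·Hᵀ·S⁻¹ = [-877/1248 3229/7488; 3/416 173/2496; -199/416 -35/832]
x' = x̄ + K·y = [16687/3744, -6049/1248, 1647/416]
P' = (I − K·H)·P̄ = [71099/3744 -30005/1248 5147/416; -30005/1248 13371/416 -6687/416; 5147/416 -6687/416 3443/416]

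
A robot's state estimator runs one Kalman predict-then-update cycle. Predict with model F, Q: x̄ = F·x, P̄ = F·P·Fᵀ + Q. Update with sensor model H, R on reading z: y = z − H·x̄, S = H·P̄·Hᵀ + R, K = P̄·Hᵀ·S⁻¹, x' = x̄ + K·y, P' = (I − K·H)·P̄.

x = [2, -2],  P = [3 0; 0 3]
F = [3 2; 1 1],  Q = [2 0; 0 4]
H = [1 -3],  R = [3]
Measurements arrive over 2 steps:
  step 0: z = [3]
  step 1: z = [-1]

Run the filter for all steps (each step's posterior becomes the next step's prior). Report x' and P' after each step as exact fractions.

step 0: x̄ = F·x = [2, 0]
step 0: P̄ = F·P·Fᵀ + Q = [41 15; 15 10]
step 0: y = z − H·x̄ = [1]
step 0: S = H·P̄·Hᵀ + R = [44]
step 0: K = P̄·Hᵀ·S⁻¹ = [-1/11; -15/44]
step 0: x' = x̄ + K·y = [21/11, -15/44]
step 0: P' = (I − K·H)·P̄ = [447/11 150/11; 150/11 215/44]
step 1: x̄ = F·x = [111/22, 69/44]
step 1: P̄ = F·P·Fᵀ + Q = [6060/11 4397/22; 4397/22 3379/44]
step 1: y = z − H·x̄ = [-59/44]
step 1: S = H·P̄·Hᵀ + R = [2019/44]
step 1: K = P̄·Hᵀ·S⁻¹ = [-714/673; -1343/2019]
step 1: x' = x̄ + K·y = [4353/673, 4967/2019]
step 1: P' = (I − K·H)·P̄ = [336003/673 112715/673; 112715/673 114058/2019]

step 0: x' = [21/11, -15/44], P' = [447/11 150/11; 150/11 215/44]
step 1: x' = [4353/673, 4967/2019], P' = [336003/673 112715/673; 112715/673 114058/2019]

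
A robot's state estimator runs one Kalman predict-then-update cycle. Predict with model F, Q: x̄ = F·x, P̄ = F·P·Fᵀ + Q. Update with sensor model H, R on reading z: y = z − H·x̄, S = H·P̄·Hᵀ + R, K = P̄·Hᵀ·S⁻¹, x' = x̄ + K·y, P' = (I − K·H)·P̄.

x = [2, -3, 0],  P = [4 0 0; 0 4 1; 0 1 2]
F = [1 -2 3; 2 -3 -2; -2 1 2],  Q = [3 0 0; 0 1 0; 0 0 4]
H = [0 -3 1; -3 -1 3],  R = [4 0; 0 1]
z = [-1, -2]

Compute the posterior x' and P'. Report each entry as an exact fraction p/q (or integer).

x' = [370135/219094, 162043/219094, 273903/219094]
P' = [1169997/219094 352217/219094 1265207/219094; 352217/219094 223455/219094 427009/219094; 1265207/219094 427009/219094 1409687/219094]

x̄ = F·x = [8, 13, -7]
P̄ = F·P·Fᵀ + Q = [29 15 -5; 15 73 -44; -5 -44 36]
y = z − H·x̄ = [45, 56]
S = H·P̄·Hᵀ + R = [961 917; 917 1103]
K = P̄·Hᵀ·S⁻¹ = [52139/219094 -66587/219094; -60839/219094 921/219094; 32165/219094 6431/219094]
x' = x̄ + K·y = [370135/219094, 162043/219094, 273903/219094]
P' = (I − K·H)·P̄ = [1169997/219094 352217/219094 1265207/219094; 352217/219094 223455/219094 427009/219094; 1265207/219094 427009/219094 1409687/219094]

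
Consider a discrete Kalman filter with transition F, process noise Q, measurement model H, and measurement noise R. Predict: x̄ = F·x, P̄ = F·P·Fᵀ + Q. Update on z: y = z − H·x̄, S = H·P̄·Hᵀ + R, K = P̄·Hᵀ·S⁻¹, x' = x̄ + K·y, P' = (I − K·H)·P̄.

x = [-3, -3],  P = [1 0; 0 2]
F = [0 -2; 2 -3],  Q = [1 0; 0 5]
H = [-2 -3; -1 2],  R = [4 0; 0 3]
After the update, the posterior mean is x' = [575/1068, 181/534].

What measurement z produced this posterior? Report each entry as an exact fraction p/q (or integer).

z = [-1, 2]

x̄ = F·x = [6, 3]
P̄ = F·P·Fᵀ + Q = [9 12; 12 27]
S = H·P̄·Hᵀ + R = [427 -156; -156 72]
K = P̄·Hᵀ·S⁻¹ = [-43/178 -673/2136; -14/89 259/1068]
x' − x̄ = [-5833/1068, -1421/534] = K·y
y = (KᵀK)⁻¹·Kᵀ·(x' − x̄) = [20, 2]
z = y + H·x̄ = [20, 2] + [-21, 0] = [-1, 2]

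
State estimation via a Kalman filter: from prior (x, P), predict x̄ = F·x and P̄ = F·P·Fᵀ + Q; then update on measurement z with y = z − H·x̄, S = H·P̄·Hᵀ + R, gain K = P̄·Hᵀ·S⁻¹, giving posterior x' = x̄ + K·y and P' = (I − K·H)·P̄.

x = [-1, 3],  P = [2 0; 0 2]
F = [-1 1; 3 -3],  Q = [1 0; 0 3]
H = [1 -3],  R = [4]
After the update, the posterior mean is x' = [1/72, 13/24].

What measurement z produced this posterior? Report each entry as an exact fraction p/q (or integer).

z = [-2]

x̄ = F·x = [4, -12]
P̄ = F·P·Fᵀ + Q = [5 -12; -12 39]
S = H·P̄·Hᵀ + R = [432]
K = P̄·Hᵀ·S⁻¹ = [41/432; -43/144]
x' − x̄ = [-287/72, 301/24] = K·y
y = (KᵀK)⁻¹·Kᵀ·(x' − x̄) = [-42]
z = y + H·x̄ = [-42] + [40] = [-2]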